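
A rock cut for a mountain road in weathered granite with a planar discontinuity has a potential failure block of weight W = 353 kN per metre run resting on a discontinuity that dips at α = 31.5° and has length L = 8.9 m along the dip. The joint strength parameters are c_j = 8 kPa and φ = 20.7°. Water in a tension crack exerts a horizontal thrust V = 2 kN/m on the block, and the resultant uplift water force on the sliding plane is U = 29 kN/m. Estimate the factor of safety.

FS = 0.93

Resolving the block weight along and normal to the plane and applying the Mohr–Coulomb strength on the joint:
N' = W cosα − U − V sinα = 353·cos31.5° − 29 − 2·sin31.5° = 270.9 kN/m
Driving force T = W sinα + V cosα = 353·sin31.5° + 2·cos31.5° = 186.1 kN/m
Resisting force R = c_j·L + N'·tanφ = 8·8.9 + 270.9·tan20.7° = 71.2 + 102.4 = 173.6 kN/m
FS = R / T = 173.6 / 186.1 = 0.932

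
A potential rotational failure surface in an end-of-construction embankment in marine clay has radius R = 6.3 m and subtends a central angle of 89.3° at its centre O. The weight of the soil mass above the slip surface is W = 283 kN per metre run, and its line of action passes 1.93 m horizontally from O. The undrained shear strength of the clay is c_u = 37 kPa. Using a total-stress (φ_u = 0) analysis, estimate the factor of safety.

FS = 4.19

Taking moments about the centre O, the resisting moment is provided by the undrained shear strength acting along the arc:
Arc length L_a = R·θ = 6.3·(89.3°·π/180) = 6.3·1.5586 = 9.82 m
M_R = c_u·L_a·R = 37·9.82·6.3 = 2288.8 kN·m/m
M_D = W·d = 283·1.93 = 546.2 kN·m/m
FS = M_R / M_D = 2288.8 / 546.2 = 4.191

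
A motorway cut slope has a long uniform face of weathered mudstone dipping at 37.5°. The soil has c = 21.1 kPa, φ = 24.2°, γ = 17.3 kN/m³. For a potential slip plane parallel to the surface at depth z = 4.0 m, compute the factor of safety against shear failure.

For an infinite slope with a slip plane parallel to the surface (no pore pressure): FS = [c + γz cos²β tanφ] / [γz sinβ cosβ].
γz = 17.3·4.0 = 69.20 kN/m²
Numerator = 21.1 + 69.20·cos²37.5°·tan24.2° = 21.1 + 69.20·0.6294·0.4494 = 40.674 kPa
Denominator = 69.20·sin37.5°·cos37.5° = 69.20·0.6088·0.7934 = 33.421 kPa
FS = 40.674 / 33.421 = 1.217

FS = 1.22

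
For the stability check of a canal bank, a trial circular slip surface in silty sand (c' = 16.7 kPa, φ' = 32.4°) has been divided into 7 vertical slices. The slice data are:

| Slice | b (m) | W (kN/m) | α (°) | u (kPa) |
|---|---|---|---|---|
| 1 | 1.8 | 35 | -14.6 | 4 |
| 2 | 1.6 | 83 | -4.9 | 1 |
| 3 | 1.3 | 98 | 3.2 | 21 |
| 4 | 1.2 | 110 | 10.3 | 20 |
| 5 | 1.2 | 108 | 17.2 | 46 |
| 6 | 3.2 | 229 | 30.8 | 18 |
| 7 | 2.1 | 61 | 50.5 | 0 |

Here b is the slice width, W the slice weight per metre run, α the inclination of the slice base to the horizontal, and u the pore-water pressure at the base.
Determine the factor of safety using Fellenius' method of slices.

Ordinary method of slices: FS = Σ[c'·Δl_i + (W_i cosα_i − u_i·Δl_i)·tanφ'] / Σ W_i sinα_i, with Δl_i = b_i / cosα_i.
Slice 1: Δl = 1.8/cos(-14.6°) = 1.860 m; N'_1 = 35·cos(-14.6°) − 4·1.860 = 26.4; c'Δl = 31.06; W sinα = -8.8
Slice 2: Δl = 1.6/cos(-4.9°) = 1.606 m; N'_2 = 83·cos(-4.9°) − 1·1.606 = 81.1; c'Δl = 26.82; W sinα = -7.1
Slice 3: Δl = 1.3/cos3.2° = 1.302 m; N'_3 = 98·cos3.2° − 21·1.302 = 70.5; c'Δl = 21.74; W sinα = 5.5
Slice 4: Δl = 1.2/cos10.3° = 1.220 m; N'_4 = 110·cos10.3° − 20·1.220 = 83.8; c'Δl = 20.37; W sinα = 19.7
Slice 5: Δl = 1.2/cos17.2° = 1.256 m; N'_5 = 108·cos17.2° − 46·1.256 = 45.4; c'Δl = 20.98; W sinα = 31.9
Slice 6: Δl = 3.2/cos30.8° = 3.725 m; N'_6 = 229·cos30.8° − 18·3.725 = 129.6; c'Δl = 62.21; W sinα = 117.3
Slice 7: Δl = 2.1/cos50.5° = 3.301 m; N'_7 = 61·cos50.5° − 0·3.301 = 38.8; c'Δl = 55.13; W sinα = 47.1
Σc'Δl = 238.3 kN/m; ΣN' = 475.7 kN/m; ΣW sinα = 205.5 kN/m
Resisting = 238.3 + 475.7·tan32.4° = 238.3 + 301.9 = 540.2 kN/m
FS = 540.2 / 205.5 = 2.629

FS = 2.63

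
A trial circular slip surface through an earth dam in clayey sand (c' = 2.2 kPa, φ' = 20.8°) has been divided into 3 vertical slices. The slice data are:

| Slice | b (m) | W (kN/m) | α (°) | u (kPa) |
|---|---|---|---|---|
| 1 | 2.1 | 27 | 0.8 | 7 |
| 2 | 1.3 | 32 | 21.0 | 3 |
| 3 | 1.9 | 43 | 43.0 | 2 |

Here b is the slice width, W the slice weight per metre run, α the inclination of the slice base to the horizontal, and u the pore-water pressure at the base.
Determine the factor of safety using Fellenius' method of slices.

Ordinary method of slices: FS = Σ[c'·Δl_i + (W_i cosα_i − u_i·Δl_i)·tanφ'] / Σ W_i sinα_i, with Δl_i = b_i / cosα_i.
Slice 1: Δl = 2.1/cos0.8° = 2.100 m; N'_1 = 27·cos0.8° − 7·2.100 = 12.3; c'Δl = 4.62; W sinα = 0.4
Slice 2: Δl = 1.3/cos21.0° = 1.392 m; N'_2 = 32·cos21.0° − 3·1.392 = 25.7; c'Δl = 3.06; W sinα = 11.5
Slice 3: Δl = 1.9/cos43.0° = 2.598 m; N'_3 = 43·cos43.0° − 2·2.598 = 26.3; c'Δl = 5.72; W sinα = 29.3
Σc'Δl = 13.4 kN/m; ΣN' = 64.2 kN/m; ΣW sinα = 41.2 kN/m
Resisting = 13.4 + 64.2·tan20.8° = 13.4 + 24.4 = 37.8 kN/m
FS = 37.8 / 41.2 = 0.918

FS = 0.92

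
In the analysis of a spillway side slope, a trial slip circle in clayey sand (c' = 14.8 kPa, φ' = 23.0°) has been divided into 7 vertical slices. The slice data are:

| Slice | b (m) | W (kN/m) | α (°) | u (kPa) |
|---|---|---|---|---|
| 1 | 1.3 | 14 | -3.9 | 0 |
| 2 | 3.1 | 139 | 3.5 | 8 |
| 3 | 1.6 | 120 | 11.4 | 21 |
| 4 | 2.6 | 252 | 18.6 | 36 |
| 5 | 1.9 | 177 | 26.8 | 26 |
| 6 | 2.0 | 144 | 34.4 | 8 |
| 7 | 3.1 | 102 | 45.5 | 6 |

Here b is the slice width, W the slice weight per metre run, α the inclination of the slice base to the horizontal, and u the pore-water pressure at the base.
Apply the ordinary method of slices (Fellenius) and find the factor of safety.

FS = 1.50

Ordinary method of slices: FS = Σ[c'·Δl_i + (W_i cosα_i − u_i·Δl_i)·tanφ'] / Σ W_i sinα_i, with Δl_i = b_i / cosα_i.
Slice 1: Δl = 1.3/cos(-3.9°) = 1.303 m; N'_1 = 14·cos(-3.9°) − 0·1.303 = 14.0; c'Δl = 19.28; W sinα = -1.0
Slice 2: Δl = 3.1/cos3.5° = 3.106 m; N'_2 = 139·cos3.5° − 8·3.106 = 113.9; c'Δl = 45.97; W sinα = 8.5
Slice 3: Δl = 1.6/cos11.4° = 1.632 m; N'_3 = 120·cos11.4° − 21·1.632 = 83.4; c'Δl = 24.16; W sinα = 23.7
Slice 4: Δl = 2.6/cos18.6° = 2.743 m; N'_4 = 252·cos18.6° − 36·2.743 = 140.1; c'Δl = 40.60; W sinα = 80.4
Slice 5: Δl = 1.9/cos26.8° = 2.129 m; N'_5 = 177·cos26.8° − 26·2.129 = 102.6; c'Δl = 31.50; W sinα = 79.8
Slice 6: Δl = 2.0/cos34.4° = 2.424 m; N'_6 = 144·cos34.4° − 8·2.424 = 99.4; c'Δl = 35.87; W sinα = 81.4
Slice 7: Δl = 3.1/cos45.5° = 4.423 m; N'_7 = 102·cos45.5° − 6·4.423 = 45.0; c'Δl = 65.46; W sinα = 72.8
Σc'Δl = 262.8 kN/m; ΣN' = 598.3 kN/m; ΣW sinα = 345.5 kN/m
Resisting = 262.8 + 598.3·tan23.0° = 262.8 + 254.0 = 516.8 kN/m
FS = 516.8 / 345.5 = 1.496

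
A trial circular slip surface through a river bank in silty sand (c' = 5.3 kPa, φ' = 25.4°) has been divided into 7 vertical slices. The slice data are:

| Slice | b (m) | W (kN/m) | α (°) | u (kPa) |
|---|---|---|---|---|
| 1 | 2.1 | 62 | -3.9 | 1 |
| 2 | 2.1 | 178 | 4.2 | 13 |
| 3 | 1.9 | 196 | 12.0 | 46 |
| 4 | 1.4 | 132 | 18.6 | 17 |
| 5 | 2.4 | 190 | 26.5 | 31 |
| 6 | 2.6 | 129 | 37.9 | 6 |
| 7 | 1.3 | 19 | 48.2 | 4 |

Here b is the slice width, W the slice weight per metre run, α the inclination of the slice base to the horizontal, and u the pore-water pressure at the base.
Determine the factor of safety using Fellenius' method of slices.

Ordinary method of slices: FS = Σ[c'·Δl_i + (W_i cosα_i − u_i·Δl_i)·tanφ'] / Σ W_i sinα_i, with Δl_i = b_i / cosα_i.
Slice 1: Δl = 2.1/cos(-3.9°) = 2.105 m; N'_1 = 62·cos(-3.9°) − 1·2.105 = 59.8; c'Δl = 11.16; W sinα = -4.2
Slice 2: Δl = 2.1/cos4.2° = 2.106 m; N'_2 = 178·cos4.2° − 13·2.106 = 150.1; c'Δl = 11.16; W sinα = 13.0
Slice 3: Δl = 1.9/cos12.0° = 1.942 m; N'_3 = 196·cos12.0° − 46·1.942 = 102.4; c'Δl = 10.29; W sinα = 40.8
Slice 4: Δl = 1.4/cos18.6° = 1.477 m; N'_4 = 132·cos18.6° − 17·1.477 = 100.0; c'Δl = 7.83; W sinα = 42.1
Slice 5: Δl = 2.4/cos26.5° = 2.682 m; N'_5 = 190·cos26.5° − 31·2.682 = 86.9; c'Δl = 14.21; W sinα = 84.8
Slice 6: Δl = 2.6/cos37.9° = 3.295 m; N'_6 = 129·cos37.9° − 6·3.295 = 82.0; c'Δl = 17.46; W sinα = 79.2
Slice 7: Δl = 1.3/cos48.2° = 1.950 m; N'_7 = 19·cos48.2° − 4·1.950 = 4.9; c'Δl = 10.34; W sinα = 14.2
Σc'Δl = 82.5 kN/m; ΣN' = 586.0 kN/m; ΣW sinα = 269.9 kN/m
Resisting = 82.5 + 586.0·tan25.4° = 82.5 + 278.3 = 360.7 kN/m
FS = 360.7 / 269.9 = 1.337

FS = 1.34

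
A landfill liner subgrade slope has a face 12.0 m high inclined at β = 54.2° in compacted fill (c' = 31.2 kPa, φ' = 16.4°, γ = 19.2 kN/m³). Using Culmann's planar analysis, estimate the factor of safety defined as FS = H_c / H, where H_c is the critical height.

H_c = (4c'/γ) · sinβ cosφ' / [1 − cos(β − φ')]
    = (4·31.2/19.2) · sin54.2°·cos16.4° / [1 − cos37.8°]
    = 6.500 · 0.7781 / 0.2098 = 24.10 m
FS = H_c / H = 24.10 / 12.0 = 2.008

FS = 2.01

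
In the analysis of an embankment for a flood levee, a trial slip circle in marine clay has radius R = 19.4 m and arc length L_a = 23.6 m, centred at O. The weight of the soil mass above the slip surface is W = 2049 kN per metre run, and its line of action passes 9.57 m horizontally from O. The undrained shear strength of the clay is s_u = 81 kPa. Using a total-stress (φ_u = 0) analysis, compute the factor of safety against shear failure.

FS = 1.89

Taking moments about the centre O, the resisting moment is provided by the undrained shear strength acting along the arc:
M_R = s_u·L_a·R = 81·23.60·19.4 = 37085.0 kN·m/m
M_D = W·d = 2049·9.57 = 19608.9 kN·m/m
FS = M_R / M_D = 37085.0 / 19608.9 = 1.891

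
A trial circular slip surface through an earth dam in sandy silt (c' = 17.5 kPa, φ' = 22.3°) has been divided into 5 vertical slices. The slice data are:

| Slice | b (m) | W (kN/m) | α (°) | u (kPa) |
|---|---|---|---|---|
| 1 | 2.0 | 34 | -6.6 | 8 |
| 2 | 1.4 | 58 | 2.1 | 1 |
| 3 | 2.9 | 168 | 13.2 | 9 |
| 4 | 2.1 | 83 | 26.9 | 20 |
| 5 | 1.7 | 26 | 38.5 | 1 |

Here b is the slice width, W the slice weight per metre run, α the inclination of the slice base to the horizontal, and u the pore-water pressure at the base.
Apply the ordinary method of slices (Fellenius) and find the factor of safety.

FS = 3.28

Ordinary method of slices: FS = Σ[c'·Δl_i + (W_i cosα_i − u_i·Δl_i)·tanφ'] / Σ W_i sinα_i, with Δl_i = b_i / cosα_i.
Slice 1: Δl = 2.0/cos(-6.6°) = 2.013 m; N'_1 = 34·cos(-6.6°) − 8·2.013 = 17.7; c'Δl = 35.23; W sinα = -3.9
Slice 2: Δl = 1.4/cos2.1° = 1.401 m; N'_2 = 58·cos2.1° − 1·1.401 = 56.6; c'Δl = 24.52; W sinα = 2.1
Slice 3: Δl = 2.9/cos13.2° = 2.979 m; N'_3 = 168·cos13.2° − 9·2.979 = 136.8; c'Δl = 52.13; W sinα = 38.4
Slice 4: Δl = 2.1/cos26.9° = 2.355 m; N'_4 = 83·cos26.9° − 20·2.355 = 26.9; c'Δl = 41.21; W sinα = 37.6
Slice 5: Δl = 1.7/cos38.5° = 2.172 m; N'_5 = 26·cos38.5° − 1·2.172 = 18.2; c'Δl = 38.01; W sinα = 16.2
Σc'Δl = 191.1 kN/m; ΣN' = 256.1 kN/m; ΣW sinα = 90.3 kN/m
Resisting = 191.1 + 256.1·tan22.3° = 191.1 + 105.0 = 296.1 kN/m
FS = 296.1 / 90.3 = 3.279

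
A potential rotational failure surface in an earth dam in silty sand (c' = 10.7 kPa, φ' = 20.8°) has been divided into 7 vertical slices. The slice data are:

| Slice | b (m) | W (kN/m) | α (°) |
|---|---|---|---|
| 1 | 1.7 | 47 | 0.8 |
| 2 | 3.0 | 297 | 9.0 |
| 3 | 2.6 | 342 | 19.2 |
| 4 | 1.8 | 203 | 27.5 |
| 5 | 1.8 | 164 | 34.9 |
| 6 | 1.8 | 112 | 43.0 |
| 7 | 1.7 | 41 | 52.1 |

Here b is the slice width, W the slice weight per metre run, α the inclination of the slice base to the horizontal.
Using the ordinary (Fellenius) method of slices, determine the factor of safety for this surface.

FS = 1.30

Ordinary method of slices: FS = Σ[c'·Δl_i + (W_i cosα_i)·tanφ'] / Σ W_i sinα_i, with Δl_i = b_i / cosα_i.
Slice 1: Δl = 1.7/cos0.8° = 1.700 m; N'_1 = 47·cos0.8° = 47.0; c'Δl = 18.19; W sinα = 0.7
Slice 2: Δl = 3.0/cos9.0° = 3.037 m; N'_2 = 297·cos9.0° = 293.3; c'Δl = 32.50; W sinα = 46.5
Slice 3: Δl = 2.6/cos19.2° = 2.753 m; N'_3 = 342·cos19.2° = 323.0; c'Δl = 29.46; W sinα = 112.5
Slice 4: Δl = 1.8/cos27.5° = 2.029 m; N'_4 = 203·cos27.5° = 180.1; c'Δl = 21.71; W sinα = 93.7
Slice 5: Δl = 1.8/cos34.9° = 2.195 m; N'_5 = 164·cos34.9° = 134.5; c'Δl = 23.48; W sinα = 93.8
Slice 6: Δl = 1.8/cos43.0° = 2.461 m; N'_6 = 112·cos43.0° = 81.9; c'Δl = 26.33; W sinα = 76.4
Slice 7: Δl = 1.7/cos52.1° = 2.767 m; N'_7 = 41·cos52.1° = 25.2; c'Δl = 29.61; W sinα = 32.4
Σc'Δl = 181.3 kN/m; ΣN' = 1085.0 kN/m; ΣW sinα = 455.9 kN/m
Resisting = 181.3 + 1085.0·tan20.8° = 181.3 + 412.1 = 593.4 kN/m
FS = 593.4 / 455.9 = 1.302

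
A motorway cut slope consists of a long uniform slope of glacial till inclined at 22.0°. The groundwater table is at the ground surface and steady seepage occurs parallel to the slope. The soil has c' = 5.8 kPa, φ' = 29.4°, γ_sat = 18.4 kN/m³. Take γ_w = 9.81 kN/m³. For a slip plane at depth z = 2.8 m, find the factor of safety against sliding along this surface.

With seepage parallel to the slope and the water table at the surface, the effective normal stress on the slip plane uses the buoyant unit weight γ' = γ_sat − γ_w while the driving shear stress uses γ_sat:
FS = [c' + γ' z cos²β tanφ'] / [γ_sat z sinβ cosβ]
γ' = 18.4 − 9.81 = 8.59 kN/m³
Numerator = 5.8 + 8.59·2.8·cos²22.0°·tan29.4° = 5.8 + 8.59·2.8·0.8597·0.5635 = 17.451 kPa
Denominator = 18.4·2.8·sin22.0°·cos22.0° = 18.4·2.8·0.3746·0.9272 = 17.894 kPa
FS = 17.451 / 17.894 = 0.975

FS = 0.98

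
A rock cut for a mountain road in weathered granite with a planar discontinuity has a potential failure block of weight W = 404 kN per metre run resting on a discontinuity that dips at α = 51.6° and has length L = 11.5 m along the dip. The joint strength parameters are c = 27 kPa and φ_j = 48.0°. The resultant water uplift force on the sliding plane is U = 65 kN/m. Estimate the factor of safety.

FS = 1.63

Resolving the block weight along and normal to the plane and applying the Mohr–Coulomb strength on the joint:
N' = W cosα − U = 404·cos51.6° − 65 = 185.9 kN/m
Driving force T = W sinα = 404·sin51.6° = 316.6 kN/m
Resisting force R = c·L + N'·tanφ_j = 27·11.5 + 185.9·tan48.0° = 310.5 + 206.5 = 517.0 kN/m
FS = R / T = 517.0 / 316.6 = 1.633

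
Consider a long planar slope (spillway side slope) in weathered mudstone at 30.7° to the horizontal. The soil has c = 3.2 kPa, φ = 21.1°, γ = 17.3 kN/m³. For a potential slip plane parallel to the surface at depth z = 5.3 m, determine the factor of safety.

FS = 0.73

For an infinite slope with a slip plane parallel to the surface (no pore pressure): FS = [c + γz cos²β tanφ] / [γz sinβ cosβ].
γz = 17.3·5.3 = 91.69 kN/m²
Numerator = 3.2 + 91.69·cos²30.7°·tan21.1° = 3.2 + 91.69·0.7393·0.3859 = 29.358 kPa
Denominator = 91.69·sin30.7°·cos30.7° = 91.69·0.5105·0.8599 = 40.251 kPa
FS = 29.358 / 40.251 = 0.729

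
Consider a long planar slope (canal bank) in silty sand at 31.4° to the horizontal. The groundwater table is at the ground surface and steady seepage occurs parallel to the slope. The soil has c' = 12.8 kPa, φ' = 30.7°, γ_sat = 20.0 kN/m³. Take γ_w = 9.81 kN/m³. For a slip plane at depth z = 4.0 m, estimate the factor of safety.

With seepage parallel to the slope and the water table at the surface, the effective normal stress on the slip plane uses the buoyant unit weight γ' = γ_sat − γ_w while the driving shear stress uses γ_sat:
FS = [c' + γ' z cos²β tanφ'] / [γ_sat z sinβ cosβ]
γ' = 20.0 − 9.81 = 10.19 kN/m³
Numerator = 12.8 + 10.19·4.0·cos²31.4°·tan30.7° = 12.8 + 10.19·4.0·0.7285·0.5938 = 30.432 kPa
Denominator = 20.0·4.0·sin31.4°·cos31.4° = 20.0·4.0·0.5210·0.8536 = 35.577 kPa
FS = 30.432 / 35.577 = 0.855

FS = 0.86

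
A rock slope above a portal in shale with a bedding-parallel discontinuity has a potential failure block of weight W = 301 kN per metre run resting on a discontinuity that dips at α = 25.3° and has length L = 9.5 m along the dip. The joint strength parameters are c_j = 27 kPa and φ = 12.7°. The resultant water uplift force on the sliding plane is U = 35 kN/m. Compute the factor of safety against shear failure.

Resolving the block weight along and normal to the plane and applying the Mohr–Coulomb strength on the joint:
N' = W cosα − U = 301·cos25.3° − 35 = 237.1 kN/m
Driving force T = W sinα = 301·sin25.3° = 128.6 kN/m
Resisting force R = c_j·L + N'·tanφ = 27·9.5 + 237.1·tan12.7° = 256.5 + 53.4 = 309.9 kN/m
FS = R / T = 309.9 / 128.6 = 2.409

FS = 2.41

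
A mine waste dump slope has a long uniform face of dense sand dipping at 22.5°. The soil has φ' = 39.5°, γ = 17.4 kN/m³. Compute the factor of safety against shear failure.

For a dry cohesionless infinite slope the factor of safety is FS = tanφ' / tanβ.
FS = tan39.5° / tan22.5° = 0.8243 / 0.4142 = 1.990

FS = 1.99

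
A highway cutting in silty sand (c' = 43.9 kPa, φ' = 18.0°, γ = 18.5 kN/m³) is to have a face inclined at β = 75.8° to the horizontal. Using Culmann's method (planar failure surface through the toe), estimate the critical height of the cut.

H_c = 18.73 m

Culmann's analysis gives the critical failure plane at α_cr = (β + φ')/2 = (75.8 + 18.0)/2 = 46.9°, and the critical height
H_c = (4c'/γ) · sinβ cosφ' / [1 − cos(β − φ')]
    = (4·43.9/18.5) · sin75.8°·cos18.0° / [1 − cos(57.8°)]
    = 9.492 · 0.9694·0.9511 / [1 − 0.5329]
    = 9.492 · 0.9220 / 0.4671
    = 18.73 m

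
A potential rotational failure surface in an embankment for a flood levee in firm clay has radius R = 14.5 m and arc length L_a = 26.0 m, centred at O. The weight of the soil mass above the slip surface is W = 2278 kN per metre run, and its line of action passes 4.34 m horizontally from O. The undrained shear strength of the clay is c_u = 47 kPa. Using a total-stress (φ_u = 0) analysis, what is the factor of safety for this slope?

FS = 1.79

Taking moments about the centre O, the resisting moment is provided by the undrained shear strength acting along the arc:
M_R = c_u·L_a·R = 47·26.00·14.5 = 17719.0 kN·m/m
M_D = W·d = 2278·4.34 = 9886.5 kN·m/m
FS = M_R / M_D = 17719.0 / 9886.5 = 1.792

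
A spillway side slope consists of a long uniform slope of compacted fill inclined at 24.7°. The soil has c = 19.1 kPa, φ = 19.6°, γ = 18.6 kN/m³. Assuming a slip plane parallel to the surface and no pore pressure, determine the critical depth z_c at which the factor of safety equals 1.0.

z_c = 11.98 m

Setting FS = 1.00 in FS = [c + γz cos²β tanφ] / [γz sinβ cosβ] and solving for z:
z = c / [γ cosβ (FS·sinβ − cosβ·tanφ)]
  = 19.1 / [18.6·cos24.7°·(1.00·sin24.7° − cos24.7°·tan19.6°)]
  = 19.1 / [18.6·0.9085·(1.00·0.4179 − 0.9085·0.3561)]
  = 19.1 / 1.5946 = 11.978 m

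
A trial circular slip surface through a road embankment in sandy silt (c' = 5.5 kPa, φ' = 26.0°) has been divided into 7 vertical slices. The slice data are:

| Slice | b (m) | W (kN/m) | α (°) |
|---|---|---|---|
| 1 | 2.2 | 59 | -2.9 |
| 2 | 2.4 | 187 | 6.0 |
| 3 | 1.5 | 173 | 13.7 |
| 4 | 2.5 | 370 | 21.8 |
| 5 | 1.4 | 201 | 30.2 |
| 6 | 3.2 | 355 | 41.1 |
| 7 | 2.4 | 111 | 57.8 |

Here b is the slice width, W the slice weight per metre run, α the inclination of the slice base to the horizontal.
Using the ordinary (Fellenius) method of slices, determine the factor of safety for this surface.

Ordinary method of slices: FS = Σ[c'·Δl_i + (W_i cosα_i)·tanφ'] / Σ W_i sinα_i, with Δl_i = b_i / cosα_i.
Slice 1: Δl = 2.2/cos(-2.9°) = 2.203 m; N'_1 = 59·cos(-2.9°) = 58.9; c'Δl = 12.12; W sinα = -3.0
Slice 2: Δl = 2.4/cos6.0° = 2.413 m; N'_2 = 187·cos6.0° = 186.0; c'Δl = 13.27; W sinα = 19.5
Slice 3: Δl = 1.5/cos13.7° = 1.544 m; N'_3 = 173·cos13.7° = 168.1; c'Δl = 8.49; W sinα = 41.0
Slice 4: Δl = 2.5/cos21.8° = 2.693 m; N'_4 = 370·cos21.8° = 343.5; c'Δl = 14.81; W sinα = 137.4
Slice 5: Δl = 1.4/cos30.2° = 1.620 m; N'_5 = 201·cos30.2° = 173.7; c'Δl = 8.91; W sinα = 101.1
Slice 6: Δl = 3.2/cos41.1° = 4.246 m; N'_6 = 355·cos41.1° = 267.5; c'Δl = 23.36; W sinα = 233.4
Slice 7: Δl = 2.4/cos57.8° = 4.504 m; N'_7 = 111·cos57.8° = 59.1; c'Δl = 24.77; W sinα = 93.9
Σc'Δl = 105.7 kN/m; ΣN' = 1256.9 kN/m; ΣW sinα = 623.3 kN/m
Resisting = 105.7 + 1256.9·tan26.0° = 105.7 + 613.0 = 718.8 kN/m
FS = 718.8 / 623.3 = 1.153

FS = 1.15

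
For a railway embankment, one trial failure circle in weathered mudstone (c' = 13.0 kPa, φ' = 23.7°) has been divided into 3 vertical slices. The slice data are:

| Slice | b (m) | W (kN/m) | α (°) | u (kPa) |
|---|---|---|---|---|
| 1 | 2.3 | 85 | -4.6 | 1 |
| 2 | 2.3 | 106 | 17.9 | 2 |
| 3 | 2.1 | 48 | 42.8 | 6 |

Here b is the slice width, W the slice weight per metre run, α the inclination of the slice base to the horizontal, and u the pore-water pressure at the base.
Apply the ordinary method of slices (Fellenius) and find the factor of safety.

Ordinary method of slices: FS = Σ[c'·Δl_i + (W_i cosα_i − u_i·Δl_i)·tanφ'] / Σ W_i sinα_i, with Δl_i = b_i / cosα_i.
Slice 1: Δl = 2.3/cos(-4.6°) = 2.307 m; N'_1 = 85·cos(-4.6°) − 1·2.307 = 82.4; c'Δl = 30.00; W sinα = -6.8
Slice 2: Δl = 2.3/cos17.9° = 2.417 m; N'_2 = 106·cos17.9° − 2·2.417 = 96.0; c'Δl = 31.42; W sinα = 32.6
Slice 3: Δl = 2.1/cos42.8° = 2.862 m; N'_3 = 48·cos42.8° − 6·2.862 = 18.0; c'Δl = 37.21; W sinα = 32.6
Σc'Δl = 98.6 kN/m; ΣN' = 196.5 kN/m; ΣW sinα = 58.4 kN/m
Resisting = 98.6 + 196.5·tan23.7° = 98.6 + 86.3 = 184.9 kN/m
FS = 184.9 / 58.4 = 3.167

FS = 3.17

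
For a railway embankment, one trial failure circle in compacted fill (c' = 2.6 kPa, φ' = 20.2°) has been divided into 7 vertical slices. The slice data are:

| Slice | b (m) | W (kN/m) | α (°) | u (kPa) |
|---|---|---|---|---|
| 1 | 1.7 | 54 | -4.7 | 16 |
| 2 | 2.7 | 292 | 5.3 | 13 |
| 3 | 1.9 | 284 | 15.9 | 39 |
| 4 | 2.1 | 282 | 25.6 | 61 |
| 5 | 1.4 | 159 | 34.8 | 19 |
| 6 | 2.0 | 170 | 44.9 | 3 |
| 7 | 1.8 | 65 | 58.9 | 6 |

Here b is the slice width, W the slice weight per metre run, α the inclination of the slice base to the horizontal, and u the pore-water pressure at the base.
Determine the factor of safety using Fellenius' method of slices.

FS = 0.70

Ordinary method of slices: FS = Σ[c'·Δl_i + (W_i cosα_i − u_i·Δl_i)·tanφ'] / Σ W_i sinα_i, with Δl_i = b_i / cosα_i.
Slice 1: Δl = 1.7/cos(-4.7°) = 1.706 m; N'_1 = 54·cos(-4.7°) − 16·1.706 = 26.5; c'Δl = 4.43; W sinα = -4.4
Slice 2: Δl = 2.7/cos5.3° = 2.712 m; N'_2 = 292·cos5.3° − 13·2.712 = 255.5; c'Δl = 7.05; W sinα = 27.0
Slice 3: Δl = 1.9/cos15.9° = 1.976 m; N'_3 = 284·cos15.9° − 39·1.976 = 196.1; c'Δl = 5.14; W sinα = 77.8
Slice 4: Δl = 2.1/cos25.6° = 2.329 m; N'_4 = 282·cos25.6° − 61·2.329 = 112.3; c'Δl = 6.05; W sinα = 121.8
Slice 5: Δl = 1.4/cos34.8° = 1.705 m; N'_5 = 159·cos34.8° − 19·1.705 = 98.2; c'Δl = 4.43; W sinα = 90.7
Slice 6: Δl = 2.0/cos44.9° = 2.824 m; N'_6 = 170·cos44.9° − 3·2.824 = 111.9; c'Δl = 7.34; W sinα = 120.0
Slice 7: Δl = 1.8/cos58.9° = 3.485 m; N'_7 = 65·cos58.9° − 6·3.485 = 12.7; c'Δl = 9.06; W sinα = 55.7
Σc'Δl = 43.5 kN/m; ΣN' = 813.2 kN/m; ΣW sinα = 488.6 kN/m
Resisting = 43.5 + 813.2·tan20.2° = 43.5 + 299.2 = 342.7 kN/m
FS = 342.7 / 488.6 = 0.701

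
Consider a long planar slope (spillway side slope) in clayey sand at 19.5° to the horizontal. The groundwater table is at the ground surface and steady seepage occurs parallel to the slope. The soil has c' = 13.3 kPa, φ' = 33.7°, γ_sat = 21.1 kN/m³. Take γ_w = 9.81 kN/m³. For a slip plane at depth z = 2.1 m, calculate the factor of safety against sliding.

FS = 1.96

With seepage parallel to the slope and the water table at the surface, the effective normal stress on the slip plane uses the buoyant unit weight γ' = γ_sat − γ_w while the driving shear stress uses γ_sat:
FS = [c' + γ' z cos²β tanφ'] / [γ_sat z sinβ cosβ]
γ' = 21.1 − 9.81 = 11.29 kN/m³
Numerator = 13.3 + 11.29·2.1·cos²19.5°·tan33.7° = 13.3 + 11.29·2.1·0.8886·0.6669 = 27.350 kPa
Denominator = 21.1·2.1·sin19.5°·cos19.5° = 21.1·2.1·0.3338·0.9426 = 13.943 kPa
FS = 27.350 / 13.943 = 1.962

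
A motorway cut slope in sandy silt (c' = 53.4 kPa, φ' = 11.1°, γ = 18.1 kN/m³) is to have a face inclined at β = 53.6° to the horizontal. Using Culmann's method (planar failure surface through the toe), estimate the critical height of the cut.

Culmann's analysis gives the critical failure plane at α_cr = (β + φ')/2 = (53.6 + 11.1)/2 = 32.4°, and the critical height
H_c = (4c'/γ) · sinβ cosφ' / [1 − cos(β − φ')]
    = (4·53.4/18.1) · sin53.6°·cos11.1° / [1 − cos(42.5°)]
    = 11.801 · 0.8049·0.9813 / [1 − 0.7373]
    = 11.801 · 0.7898 / 0.2627
    = 35.48 m

H_c = 35.48 m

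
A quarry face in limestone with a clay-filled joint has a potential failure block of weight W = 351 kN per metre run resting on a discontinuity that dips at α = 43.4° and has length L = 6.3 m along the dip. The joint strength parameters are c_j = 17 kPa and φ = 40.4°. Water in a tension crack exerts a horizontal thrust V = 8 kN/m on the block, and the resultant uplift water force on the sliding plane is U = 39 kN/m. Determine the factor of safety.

Resolving the block weight along and normal to the plane and applying the Mohr–Coulomb strength on the joint:
N' = W cosα − U − V sinα = 351·cos43.4° − 39 − 8·sin43.4° = 210.5 kN/m
Driving force T = W sinα + V cosα = 351·sin43.4° + 8·cos43.4° = 247.0 kN/m
Resisting force R = c_j·L + N'·tanφ = 17·6.3 + 210.5·tan40.4° = 107.1 + 179.2 = 286.3 kN/m
FS = R / T = 286.3 / 247.0 = 1.159

FS = 1.16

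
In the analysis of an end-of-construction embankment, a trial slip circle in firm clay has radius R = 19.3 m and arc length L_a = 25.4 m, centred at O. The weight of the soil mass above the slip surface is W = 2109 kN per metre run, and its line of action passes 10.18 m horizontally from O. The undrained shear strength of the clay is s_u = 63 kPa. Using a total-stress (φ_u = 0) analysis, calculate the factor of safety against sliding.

Taking moments about the centre O, the resisting moment is provided by the undrained shear strength acting along the arc:
M_R = s_u·L_a·R = 63·25.40·19.3 = 30883.9 kN·m/m
M_D = W·d = 2109·10.18 = 21469.6 kN·m/m
FS = M_R / M_D = 30883.9 / 21469.6 = 1.438

FS = 1.44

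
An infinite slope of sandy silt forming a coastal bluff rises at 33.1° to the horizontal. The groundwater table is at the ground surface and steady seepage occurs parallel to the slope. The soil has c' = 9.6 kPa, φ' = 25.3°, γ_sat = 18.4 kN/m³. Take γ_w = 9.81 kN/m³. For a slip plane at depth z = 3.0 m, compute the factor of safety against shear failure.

FS = 0.72

With seepage parallel to the slope and the water table at the surface, the effective normal stress on the slip plane uses the buoyant unit weight γ' = γ_sat − γ_w while the driving shear stress uses γ_sat:
FS = [c' + γ' z cos²β tanφ'] / [γ_sat z sinβ cosβ]
γ' = 18.4 − 9.81 = 8.59 kN/m³
Numerator = 9.6 + 8.59·3.0·cos²33.1°·tan25.3° = 9.6 + 8.59·3.0·0.7018·0.4727 = 18.149 kPa
Denominator = 18.4·3.0·sin33.1°·cos33.1° = 18.4·3.0·0.5461·0.8377 = 25.253 kPa
FS = 18.149 / 25.253 = 0.719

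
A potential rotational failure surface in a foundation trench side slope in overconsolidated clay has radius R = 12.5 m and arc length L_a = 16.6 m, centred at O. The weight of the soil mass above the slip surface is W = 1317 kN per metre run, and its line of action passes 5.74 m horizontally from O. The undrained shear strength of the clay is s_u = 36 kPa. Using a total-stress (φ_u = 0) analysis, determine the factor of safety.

FS = 0.99

Taking moments about the centre O, the resisting moment is provided by the undrained shear strength acting along the arc:
M_R = s_u·L_a·R = 36·16.60·12.5 = 7470.0 kN·m/m
M_D = W·d = 1317·5.74 = 7559.6 kN·m/m
FS = M_R / M_D = 7470.0 / 7559.6 = 0.988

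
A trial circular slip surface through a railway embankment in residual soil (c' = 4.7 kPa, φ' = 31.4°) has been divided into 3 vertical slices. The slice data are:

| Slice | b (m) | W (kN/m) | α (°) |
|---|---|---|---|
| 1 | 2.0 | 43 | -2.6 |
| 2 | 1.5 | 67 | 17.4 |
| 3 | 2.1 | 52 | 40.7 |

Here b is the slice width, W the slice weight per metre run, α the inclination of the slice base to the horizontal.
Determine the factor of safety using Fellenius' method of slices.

Ordinary method of slices: FS = Σ[c'·Δl_i + (W_i cosα_i)·tanφ'] / Σ W_i sinα_i, with Δl_i = b_i / cosα_i.
Slice 1: Δl = 2.0/cos(-2.6°) = 2.002 m; N'_1 = 43·cos(-2.6°) = 43.0; c'Δl = 9.41; W sinα = -2.0
Slice 2: Δl = 1.5/cos17.4° = 1.572 m; N'_2 = 67·cos17.4° = 63.9; c'Δl = 7.39; W sinα = 20.0
Slice 3: Δl = 2.1/cos40.7° = 2.770 m; N'_3 = 52·cos40.7° = 39.4; c'Δl = 13.02; W sinα = 33.9
Σc'Δl = 29.8 kN/m; ΣN' = 146.3 kN/m; ΣW sinα = 52.0 kN/m
Resisting = 29.8 + 146.3·tan31.4° = 29.8 + 89.3 = 119.1 kN/m
FS = 119.1 / 52.0 = 2.291

FS = 2.29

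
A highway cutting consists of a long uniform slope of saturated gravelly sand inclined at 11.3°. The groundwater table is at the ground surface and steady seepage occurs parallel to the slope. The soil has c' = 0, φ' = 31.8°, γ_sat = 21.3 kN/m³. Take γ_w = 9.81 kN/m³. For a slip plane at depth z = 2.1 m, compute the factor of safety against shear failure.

With seepage parallel to the slope and the water table at the surface, the effective normal stress on the slip plane uses the buoyant unit weight γ' = γ_sat − γ_w while the driving shear stress uses γ_sat:
FS = [c' + γ' z cos²β tanφ'] / [γ_sat z sinβ cosβ]
(For c' = 0 this reduces to FS = (γ'/γ_sat)·tanφ'/tanβ.)
γ' = 21.3 − 9.81 = 11.49 kN/m³
Numerator = 0.0 + 11.49·2.1·cos²11.3°·tan31.8° = 0.0 + 11.49·2.1·0.9616·0.6200 = 14.386 kPa
Denominator = 21.3·2.1·sin11.3°·cos11.3° = 21.3·2.1·0.1959·0.9806 = 8.595 kPa
FS = 14.386 / 8.595 = 1.674

FS = 1.67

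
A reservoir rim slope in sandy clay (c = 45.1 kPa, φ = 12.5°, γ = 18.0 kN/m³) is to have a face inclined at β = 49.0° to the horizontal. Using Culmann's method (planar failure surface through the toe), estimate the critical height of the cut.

Culmann's analysis gives the critical failure plane at α_cr = (β + φ)/2 = (49.0 + 12.5)/2 = 30.8°, and the critical height
H_c = (4c/γ) · sinβ cosφ / [1 − cos(β − φ)]
    = (4·45.1/18.0) · sin49.0°·cos12.5° / [1 − cos(36.5°)]
    = 10.022 · 0.7547·0.9763 / [1 − 0.8039]
    = 10.022 · 0.7368 / 0.1961
    = 37.65 m

H_c = 37.65 m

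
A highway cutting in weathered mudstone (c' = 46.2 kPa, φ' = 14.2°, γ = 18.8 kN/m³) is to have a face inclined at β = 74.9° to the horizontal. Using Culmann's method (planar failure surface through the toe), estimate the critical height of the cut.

H_c = 18.02 m

Culmann's analysis gives the critical failure plane at α_cr = (β + φ')/2 = (74.9 + 14.2)/2 = 44.6°, and the critical height
H_c = (4c'/γ) · sinβ cosφ' / [1 − cos(β − φ')]
    = (4·46.2/18.8) · sin74.9°·cos14.2° / [1 − cos(60.7°)]
    = 9.830 · 0.9655·0.9694 / [1 − 0.4894]
    = 9.830 · 0.9360 / 0.5106
    = 18.02 m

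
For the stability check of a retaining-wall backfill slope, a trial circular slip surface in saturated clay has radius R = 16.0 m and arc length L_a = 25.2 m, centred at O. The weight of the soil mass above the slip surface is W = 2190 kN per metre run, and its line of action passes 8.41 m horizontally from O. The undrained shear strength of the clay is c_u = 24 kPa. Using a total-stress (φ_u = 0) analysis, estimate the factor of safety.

FS = 0.53

Taking moments about the centre O, the resisting moment is provided by the undrained shear strength acting along the arc:
M_R = c_u·L_a·R = 24·25.20·16.0 = 9676.8 kN·m/m
M_D = W·d = 2190·8.41 = 18417.9 kN·m/m
FS = M_R / M_D = 9676.8 / 18417.9 = 0.525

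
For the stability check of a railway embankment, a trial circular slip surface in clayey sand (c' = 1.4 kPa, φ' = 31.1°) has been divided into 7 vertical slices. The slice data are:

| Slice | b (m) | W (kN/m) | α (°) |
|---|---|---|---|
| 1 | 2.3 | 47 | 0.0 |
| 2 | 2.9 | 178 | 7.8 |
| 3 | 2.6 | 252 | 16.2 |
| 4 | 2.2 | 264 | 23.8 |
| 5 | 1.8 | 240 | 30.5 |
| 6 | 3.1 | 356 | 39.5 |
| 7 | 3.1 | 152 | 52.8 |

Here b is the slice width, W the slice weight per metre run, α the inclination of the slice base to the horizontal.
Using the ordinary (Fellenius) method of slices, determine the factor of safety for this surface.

FS = 1.20

Ordinary method of slices: FS = Σ[c'·Δl_i + (W_i cosα_i)·tanφ'] / Σ W_i sinα_i, with Δl_i = b_i / cosα_i.
Slice 1: Δl = 2.3/cos0.0° = 2.300 m; N'_1 = 47·cos0.0° = 47.0; c'Δl = 3.22; W sinα = 0.0
Slice 2: Δl = 2.9/cos7.8° = 2.927 m; N'_2 = 178·cos7.8° = 176.4; c'Δl = 4.10; W sinα = 24.2
Slice 3: Δl = 2.6/cos16.2° = 2.708 m; N'_3 = 252·cos16.2° = 242.0; c'Δl = 3.79; W sinα = 70.3
Slice 4: Δl = 2.2/cos23.8° = 2.404 m; N'_4 = 264·cos23.8° = 241.5; c'Δl = 3.37; W sinα = 106.5
Slice 5: Δl = 1.8/cos30.5° = 2.089 m; N'_5 = 240·cos30.5° = 206.8; c'Δl = 2.92; W sinα = 121.8
Slice 6: Δl = 3.1/cos39.5° = 4.017 m; N'_6 = 356·cos39.5° = 274.7; c'Δl = 5.62; W sinα = 226.4
Slice 7: Δl = 3.1/cos52.8° = 5.127 m; N'_7 = 152·cos52.8° = 91.9; c'Δl = 7.18; W sinα = 121.1
Σc'Δl = 30.2 kN/m; ΣN' = 1280.3 kN/m; ΣW sinα = 670.3 kN/m
Resisting = 30.2 + 1280.3·tan31.1° = 30.2 + 772.3 = 802.5 kN/m
FS = 802.5 / 670.3 = 1.197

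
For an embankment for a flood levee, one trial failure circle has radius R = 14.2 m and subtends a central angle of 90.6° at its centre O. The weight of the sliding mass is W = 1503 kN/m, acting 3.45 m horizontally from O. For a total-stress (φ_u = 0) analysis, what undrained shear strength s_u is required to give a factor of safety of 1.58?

s_u = 25.7 kPa

FS = s_u·L_a·R / (W·d), so s_u = FS·W·d / (L_a·R).
Arc length L_a = R·θ = 14.2·(90.6°·π/180) = 14.2·1.5813 = 22.45 m
s_u = 1.58·1503·3.45 / (22.45·14.2) = 8192.9 / 318.85 = 25.70 kPa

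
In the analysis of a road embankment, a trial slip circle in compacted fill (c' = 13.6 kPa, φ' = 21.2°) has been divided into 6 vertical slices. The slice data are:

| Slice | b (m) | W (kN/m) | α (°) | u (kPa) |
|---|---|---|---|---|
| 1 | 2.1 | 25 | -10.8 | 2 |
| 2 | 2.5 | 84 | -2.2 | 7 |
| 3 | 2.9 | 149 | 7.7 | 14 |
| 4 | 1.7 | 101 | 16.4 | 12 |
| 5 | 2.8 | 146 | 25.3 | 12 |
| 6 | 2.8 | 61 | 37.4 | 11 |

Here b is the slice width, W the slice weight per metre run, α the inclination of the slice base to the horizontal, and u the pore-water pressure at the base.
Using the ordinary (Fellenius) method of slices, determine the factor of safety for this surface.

FS = 2.59

Ordinary method of slices: FS = Σ[c'·Δl_i + (W_i cosα_i − u_i·Δl_i)·tanφ'] / Σ W_i sinα_i, with Δl_i = b_i / cosα_i.
Slice 1: Δl = 2.1/cos(-10.8°) = 2.138 m; N'_1 = 25·cos(-10.8°) − 2·2.138 = 20.3; c'Δl = 29.07; W sinα = -4.7
Slice 2: Δl = 2.5/cos(-2.2°) = 2.502 m; N'_2 = 84·cos(-2.2°) − 7·2.502 = 66.4; c'Δl = 34.03; W sinα = -3.2
Slice 3: Δl = 2.9/cos7.7° = 2.926 m; N'_3 = 149·cos7.7° − 14·2.926 = 106.7; c'Δl = 39.80; W sinα = 20.0
Slice 4: Δl = 1.7/cos16.4° = 1.772 m; N'_4 = 101·cos16.4° − 12·1.772 = 75.6; c'Δl = 24.10; W sinα = 28.5
Slice 5: Δl = 2.8/cos25.3° = 3.097 m; N'_5 = 146·cos25.3° − 12·3.097 = 94.8; c'Δl = 42.12; W sinα = 62.4
Slice 6: Δl = 2.8/cos37.4° = 3.525 m; N'_6 = 61·cos37.4° − 11·3.525 = 9.7; c'Δl = 47.93; W sinα = 37.0
Σc'Δl = 217.1 kN/m; ΣN' = 373.5 kN/m; ΣW sinα = 140.0 kN/m
Resisting = 217.1 + 373.5·tan21.2° = 217.1 + 144.9 = 361.9 kN/m
FS = 361.9 / 140.0 = 2.585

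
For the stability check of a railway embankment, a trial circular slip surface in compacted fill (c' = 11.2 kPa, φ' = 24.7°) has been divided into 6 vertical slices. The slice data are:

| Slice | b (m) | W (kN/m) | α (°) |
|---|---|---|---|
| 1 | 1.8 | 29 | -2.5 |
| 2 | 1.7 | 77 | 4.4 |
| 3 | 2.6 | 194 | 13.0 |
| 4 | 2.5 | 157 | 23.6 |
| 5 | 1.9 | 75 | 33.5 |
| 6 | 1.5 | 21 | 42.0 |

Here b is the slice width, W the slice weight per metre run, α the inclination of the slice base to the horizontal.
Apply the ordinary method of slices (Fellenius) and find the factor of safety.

FS = 2.31

Ordinary method of slices: FS = Σ[c'·Δl_i + (W_i cosα_i)·tanφ'] / Σ W_i sinα_i, with Δl_i = b_i / cosα_i.
Slice 1: Δl = 1.8/cos(-2.5°) = 1.802 m; N'_1 = 29·cos(-2.5°) = 29.0; c'Δl = 20.18; W sinα = -1.3
Slice 2: Δl = 1.7/cos4.4° = 1.705 m; N'_2 = 77·cos4.4° = 76.8; c'Δl = 19.10; W sinα = 5.9
Slice 3: Δl = 2.6/cos13.0° = 2.668 m; N'_3 = 194·cos13.0° = 189.0; c'Δl = 29.89; W sinα = 43.6
Slice 4: Δl = 2.5/cos23.6° = 2.728 m; N'_4 = 157·cos23.6° = 143.9; c'Δl = 30.56; W sinα = 62.9
Slice 5: Δl = 1.9/cos33.5° = 2.278 m; N'_5 = 75·cos33.5° = 62.5; c'Δl = 25.52; W sinα = 41.4
Slice 6: Δl = 1.5/cos42.0° = 2.018 m; N'_6 = 21·cos42.0° = 15.6; c'Δl = 22.61; W sinα = 14.1
Σc'Δl = 147.8 kN/m; ΣN' = 516.8 kN/m; ΣW sinα = 166.6 kN/m
Resisting = 147.8 + 516.8·tan24.7° = 147.8 + 237.7 = 385.5 kN/m
FS = 385.5 / 166.6 = 2.314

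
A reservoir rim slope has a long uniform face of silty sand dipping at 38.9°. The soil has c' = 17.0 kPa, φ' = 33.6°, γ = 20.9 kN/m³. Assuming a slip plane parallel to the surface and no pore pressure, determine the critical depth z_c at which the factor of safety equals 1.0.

z_c = 9.42 m

Setting FS = 1.00 in FS = [c' + γz cos²β tanφ'] / [γz sinβ cosβ] and solving for z:
z = c' / [γ cosβ (FS·sinβ − cosβ·tanφ')]
  = 17.0 / [20.9·cos38.9°·(1.00·sin38.9° − cos38.9°·tan33.6°)]
  = 17.0 / [20.9·0.7782·(1.00·0.6280 − 0.7782·0.6644)]
  = 17.0 / 1.8038 = 9.424 m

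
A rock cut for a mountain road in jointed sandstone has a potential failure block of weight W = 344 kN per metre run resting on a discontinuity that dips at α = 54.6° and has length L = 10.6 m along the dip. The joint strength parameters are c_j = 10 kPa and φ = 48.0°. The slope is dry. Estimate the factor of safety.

Resolving the block weight along and normal to the plane and applying the Mohr–Coulomb strength on the joint:
N' = W cosα = 344·cos54.6° = 199.3 kN/m
Driving force T = W sinα = 344·sin54.6° = 280.4 kN/m
Resisting force R = c_j·L + N'·tanφ = 10·10.6 + 199.3·tan48.0° = 106.0 + 221.3 = 327.3 kN/m
FS = R / T = 327.3 / 280.4 = 1.167

FS = 1.17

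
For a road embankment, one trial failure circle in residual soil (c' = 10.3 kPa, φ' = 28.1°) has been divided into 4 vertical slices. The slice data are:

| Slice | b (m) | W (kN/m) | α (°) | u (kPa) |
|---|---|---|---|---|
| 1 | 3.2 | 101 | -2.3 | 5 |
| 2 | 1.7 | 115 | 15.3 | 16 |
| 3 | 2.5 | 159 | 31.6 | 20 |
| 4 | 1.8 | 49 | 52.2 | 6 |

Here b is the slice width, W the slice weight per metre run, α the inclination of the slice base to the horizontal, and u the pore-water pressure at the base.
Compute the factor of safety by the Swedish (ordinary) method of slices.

FS = 1.68

Ordinary method of slices: FS = Σ[c'·Δl_i + (W_i cosα_i − u_i·Δl_i)·tanφ'] / Σ W_i sinα_i, with Δl_i = b_i / cosα_i.
Slice 1: Δl = 3.2/cos(-2.3°) = 3.203 m; N'_1 = 101·cos(-2.3°) − 5·3.203 = 84.9; c'Δl = 32.99; W sinα = -4.1
Slice 2: Δl = 1.7/cos15.3° = 1.762 m; N'_2 = 115·cos15.3° − 16·1.762 = 82.7; c'Δl = 18.15; W sinα = 30.3
Slice 3: Δl = 2.5/cos31.6° = 2.935 m; N'_3 = 159·cos31.6° − 20·2.935 = 76.7; c'Δl = 30.23; W sinα = 83.3
Slice 4: Δl = 1.8/cos52.2° = 2.937 m; N'_4 = 49·cos52.2° − 6·2.937 = 12.4; c'Δl = 30.25; W sinα = 38.7
Σc'Δl = 111.6 kN/m; ΣN' = 256.8 kN/m; ΣW sinα = 148.3 kN/m
Resisting = 111.6 + 256.8·tan28.1° = 111.6 + 137.1 = 248.7 kN/m
FS = 248.7 / 148.3 = 1.677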